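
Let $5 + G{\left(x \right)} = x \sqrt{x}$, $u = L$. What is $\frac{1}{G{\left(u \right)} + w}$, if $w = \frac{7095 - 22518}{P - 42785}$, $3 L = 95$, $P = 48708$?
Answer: $\frac{7202521998}{30023601497387} + \frac{9998349765 \sqrt{285}}{30023601497387} \approx 0.0058619$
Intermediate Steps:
$L = \frac{95}{3}$ ($L = \frac{1}{3} \cdot 95 = \frac{95}{3} \approx 31.667$)
$u = \frac{95}{3} \approx 31.667$
$G{\left(x \right)} = -5 + x^{\frac{3}{2}}$ ($G{\left(x \right)} = -5 + x \sqrt{x} = -5 + x^{\frac{3}{2}}$)
$w = - \frac{15423}{5923}$ ($w = \frac{7095 - 22518}{48708 - 42785} = - \frac{15423}{5923} \approx -2.6039$)
$\frac{1}{G{\left(u \right)} + w} = \frac{1}{\left(-5 + \left(\frac{95}{3}\right)^{\frac{3}{2}}\right) - \frac{15423}{5923}} = \frac{1}{\left(-5 + \frac{95 \sqrt{285}}{9}\right) - \frac{15423}{5923}} = \frac{1}{- \frac{45038}{5923} + \frac{95 \sqrt{285}}{9}}$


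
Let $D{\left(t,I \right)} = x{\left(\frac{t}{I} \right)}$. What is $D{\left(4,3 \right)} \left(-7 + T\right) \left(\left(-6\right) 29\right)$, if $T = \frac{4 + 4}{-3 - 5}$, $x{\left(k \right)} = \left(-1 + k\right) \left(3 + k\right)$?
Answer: $\frac{6032}{3} \approx 2010.7$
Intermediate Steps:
$D{\left(t,I \right)} = -3 + \frac{t^{2}}{I^{2}} + \frac{2 t}{I}$ ($D{\left(t,I \right)} = -3 + \left(\frac{t}{I}\right)^{2} + 2 \frac{t}{I} = -3 + \frac{t^{2}}{I^{2}} + \frac{2 t}{I}$)
$T = -1$ ($T = \frac{8}{-8} = 8 \left(- \frac{1}{8}\right) = -1$)
$D{\left(4,3 \right)} \left(-7 + T\right) \left(\left(-6\right) 29\right) = \left(-3 + \frac{4^{2}}{9} + 2 \cdot 4 \cdot \frac{1}{3}\right) \left(-7 - 1\right) \left(\left(-6\right) 29\right) = \left(-3 + \frac{1}{9} \cdot 16 + 2 \cdot 4 \cdot \frac{1}{3}\right) \left(-8\right) \left(-174\right) = \left(-3 + \frac{16}{9} + \frac{8}{3}\right) \left(-8\right) \left(-174\right) = \frac{13}{9} \left(-8\right) \left(-174\right) = \left(- \frac{104}{9}\right) \left(-174\right) = \frac{6032}{3}$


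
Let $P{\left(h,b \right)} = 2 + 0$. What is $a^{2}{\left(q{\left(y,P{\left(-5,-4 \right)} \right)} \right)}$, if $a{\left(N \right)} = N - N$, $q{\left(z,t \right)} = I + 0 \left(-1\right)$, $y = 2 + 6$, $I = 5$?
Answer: $0$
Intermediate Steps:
$P{\left(h,b \right)} = 2$
$y = 8$
$q{\left(z,t \right)} = 5$ ($q{\left(z,t \right)} = 5 + 0 \left(-1\right) = 5 + 0 = 5$)
$a{\left(N \right)} = 0$
$a^{2}{\left(q{\left(y,P{\left(-5,-4 \right)} \right)} \right)} = 0^{2} = 0$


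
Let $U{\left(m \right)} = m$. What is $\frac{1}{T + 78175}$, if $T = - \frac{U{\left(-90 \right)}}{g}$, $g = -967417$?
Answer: $\frac{967417}{75627823885} \approx 1.2792 \cdot 10^{-5}$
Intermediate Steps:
$T = - \frac{90}{967417}$ ($T = - \frac{-90}{-967417} = - \frac{\left(-90\right) \left(-1\right)}{967417} = \left(-1\right) \frac{90}{967417} = - \frac{90}{967417} \approx -9.3031 \cdot 10^{-5}$)
$\frac{1}{T + 78175} = \frac{1}{- \frac{90}{967417} + 78175} = \frac{1}{\frac{75627823885}{967417}} = \frac{967417}{75627823885}$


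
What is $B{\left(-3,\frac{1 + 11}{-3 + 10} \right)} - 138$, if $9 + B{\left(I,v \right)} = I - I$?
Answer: $-147$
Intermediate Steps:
$B{\left(I,v \right)} = -9$ ($B{\left(I,v \right)} = -9 + \left(I - I\right) = -9 + 0 = -9$)
$B{\left(-3,\frac{1 + 11}{-3 + 10} \right)} - 138 = -9 - 138 = -147$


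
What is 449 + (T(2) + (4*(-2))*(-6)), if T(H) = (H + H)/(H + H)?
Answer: 498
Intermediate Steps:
T(H) = 1 (T(H) = (2*H)/((2*H)) = (2*H)*(1/(2*H)) = 1)
449 + (T(2) + (4*(-2))*(-6)) = 449 + (1 + (4*(-2))*(-6)) = 449 + (1 - 8*(-6)) = 449 + (1 + 48) = 449 + 49 = 498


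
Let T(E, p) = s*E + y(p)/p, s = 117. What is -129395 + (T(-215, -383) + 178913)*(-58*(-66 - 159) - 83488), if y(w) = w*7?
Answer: -10831028465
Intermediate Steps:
y(w) = 7*w
T(E, p) = 7 + 117*E (T(E, p) = 117*E + (7*p)/p = 117*E + 7 = 7 + 117*E)
-129395 + (T(-215, -383) + 178913)*(-58*(-66 - 159) - 83488) = -129395 + ((7 + 117*(-215)) + 178913)*(-58*(-66 - 159) - 83488) = -129395 + ((7 - 25155) + 178913)*(-58*(-225) - 83488) = -129395 + (-25148 + 178913)*(13050 - 83488) = -129395 + 153765*(-70438) = -129395 - 10830899070 = -10831028465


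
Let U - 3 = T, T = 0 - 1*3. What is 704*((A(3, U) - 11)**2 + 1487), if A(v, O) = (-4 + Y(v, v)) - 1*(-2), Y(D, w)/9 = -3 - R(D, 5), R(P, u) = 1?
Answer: 2737152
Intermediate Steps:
Y(D, w) = -36 (Y(D, w) = 9*(-3 - 1*1) = 9*(-3 - 1) = 9*(-4) = -36)
T = -3 (T = 0 - 3 = -3)
U = 0 (U = 3 - 3 = 0)
A(v, O) = -38 (A(v, O) = (-4 - 36) - 1*(-2) = -40 + 2 = -38)
704*((A(3, U) - 11)**2 + 1487) = 704*((-38 - 11)**2 + 1487) = 704*((-49)**2 + 1487) = 704*(2401 + 1487) = 704*3888 = 2737152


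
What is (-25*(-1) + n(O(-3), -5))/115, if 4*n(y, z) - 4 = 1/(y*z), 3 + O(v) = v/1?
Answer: 3121/13800 ≈ 0.22616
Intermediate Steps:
O(v) = -3 + v (O(v) = -3 + v/1 = -3 + v*1 = -3 + v)
n(y, z) = 1 + 1/(4*y*z) (n(y, z) = 1 + 1/(4*((y*z))) = 1 + (1/(y*z))/4 = 1 + 1/(4*y*z))
(-25*(-1) + n(O(-3), -5))/115 = (-25*(-1) + (1 + (1/4)/(-3 - 3*(-5))))/115 = (25 + (1 + (1/4)*(-1/5)/(-6)))*(1/115) = (25 + (1 + (1/4)*(-1/6)*(-1/5)))*(1/115) = (25 + (1 + 1/120))*(1/115) = (25 + 121/120)*(1/115) = (3121/120)*(1/115) = 3121/13800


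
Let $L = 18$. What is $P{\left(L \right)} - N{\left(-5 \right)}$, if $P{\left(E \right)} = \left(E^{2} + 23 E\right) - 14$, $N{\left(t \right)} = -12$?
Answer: $736$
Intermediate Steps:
$P{\left(E \right)} = -14 + E^{2} + 23 E$
$P{\left(L \right)} - N{\left(-5 \right)} = \left(-14 + 18^{2} + 23 \cdot 18\right) - -12 = \left(-14 + 324 + 414\right) + 12 = 724 + 12 = 736$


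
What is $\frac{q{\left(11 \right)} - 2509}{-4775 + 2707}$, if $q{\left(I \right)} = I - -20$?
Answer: $\frac{1239}{1034} \approx 1.1983$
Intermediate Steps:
$q{\left(I \right)} = 20 + I$ ($q{\left(I \right)} = I + 20 = 20 + I$)
$\frac{q{\left(11 \right)} - 2509}{-4775 + 2707} = \frac{\left(20 + 11\right) - 2509}{-4775 + 2707} = \frac{31 - 2509}{-2068} = \left(-2478\right) \left(- \frac{1}{2068}\right) = \frac{1239}{1034}$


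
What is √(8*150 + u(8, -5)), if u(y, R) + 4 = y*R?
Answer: 34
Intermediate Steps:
u(y, R) = -4 + R*y (u(y, R) = -4 + y*R = -4 + R*y)
√(8*150 + u(8, -5)) = √(8*150 + (-4 - 5*8)) = √(1200 + (-4 - 40)) = √(1200 - 44) = √1156 = 34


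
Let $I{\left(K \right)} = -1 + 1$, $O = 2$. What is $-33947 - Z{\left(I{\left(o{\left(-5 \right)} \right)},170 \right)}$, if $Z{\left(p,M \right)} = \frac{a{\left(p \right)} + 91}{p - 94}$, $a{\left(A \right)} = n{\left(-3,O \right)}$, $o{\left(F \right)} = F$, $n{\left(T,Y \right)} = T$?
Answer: $- \frac{1595465}{47} \approx -33946.0$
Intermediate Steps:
$a{\left(A \right)} = -3$
$I{\left(K \right)} = 0$
$Z{\left(p,M \right)} = \frac{88}{-94 + p}$ ($Z{\left(p,M \right)} = \frac{-3 + 91}{p - 94} = \frac{88}{-94 + p}$)
$-33947 - Z{\left(I{\left(o{\left(-5 \right)} \right)},170 \right)} = -33947 - \frac{88}{-94 + 0} = -33947 - \frac{88}{-94} = -33947 - 88 \left(- \frac{1}{94}\right) = -33947 - - \frac{44}{47} = -33947 + \frac{44}{47} = - \frac{1595465}{47}$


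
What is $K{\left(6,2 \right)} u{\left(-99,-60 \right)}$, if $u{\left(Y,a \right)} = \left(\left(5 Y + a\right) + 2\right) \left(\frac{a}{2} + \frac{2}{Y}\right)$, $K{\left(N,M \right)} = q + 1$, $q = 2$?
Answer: $\frac{1643516}{33} \approx 49804.0$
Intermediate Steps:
$K{\left(N,M \right)} = 3$ ($K{\left(N,M \right)} = 2 + 1 = 3$)
$u{\left(Y,a \right)} = \left(\frac{a}{2} + \frac{2}{Y}\right) \left(2 + a + 5 Y\right)$ ($u{\left(Y,a \right)} = \left(\left(a + 5 Y\right) + 2\right) \left(a \frac{1}{2} + \frac{2}{Y}\right) = \left(2 + a + 5 Y\right) \left(\frac{a}{2} + \frac{2}{Y}\right) = \left(\frac{a}{2} + \frac{2}{Y}\right) \left(2 + a + 5 Y\right)$)
$K{\left(6,2 \right)} u{\left(-99,-60 \right)} = 3 \frac{8 + 4 \left(-60\right) - 99 \left(20 + \left(-60\right)^{2} + 2 \left(-60\right) + 5 \left(-99\right) \left(-60\right)\right)}{2 \left(-99\right)} = 3 \cdot \frac{1}{2} \left(- \frac{1}{99}\right) \left(8 - 240 - 99 \left(20 + 3600 - 120 + 29700\right)\right) = 3 \cdot \frac{1}{2} \left(- \frac{1}{99}\right) \left(8 - 240 - 3286800\right) = 3 \cdot \frac{1}{2} \left(- \frac{1}{99}\right) \left(-3287032\right) = 3 \cdot \frac{1643516}{99} = \frac{1643516}{33}$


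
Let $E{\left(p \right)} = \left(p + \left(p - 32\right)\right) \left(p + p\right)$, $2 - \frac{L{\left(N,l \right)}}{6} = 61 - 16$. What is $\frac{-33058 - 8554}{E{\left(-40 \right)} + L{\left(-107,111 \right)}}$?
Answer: $- \frac{20806}{4351} \approx -4.7819$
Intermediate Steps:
$L{\left(N,l \right)} = -258$ ($L{\left(N,l \right)} = 12 - 6 \left(61 - 16\right) = 12 - 270 = -258$)
$E{\left(p \right)} = 2 p \left(-32 + 2 p\right)$ ($E{\left(p \right)} = \left(p + \left(-32 + p\right)\right) 2 p = \left(-32 + 2 p\right) 2 p = 2 p \left(-32 + 2 p\right)$)
$\frac{-33058 - 8554}{E{\left(-40 \right)} + L{\left(-107,111 \right)}} = \frac{-33058 - 8554}{4 \left(-40\right) \left(-16 - 40\right) - 258} = \frac{-33058 - 8554}{4 \left(-40\right) \left(-56\right) - 258} = - \frac{41612}{8960 - 258} = - \frac{41612}{8702} = \left(-41612\right) \frac{1}{8702} = - \frac{20806}{4351}$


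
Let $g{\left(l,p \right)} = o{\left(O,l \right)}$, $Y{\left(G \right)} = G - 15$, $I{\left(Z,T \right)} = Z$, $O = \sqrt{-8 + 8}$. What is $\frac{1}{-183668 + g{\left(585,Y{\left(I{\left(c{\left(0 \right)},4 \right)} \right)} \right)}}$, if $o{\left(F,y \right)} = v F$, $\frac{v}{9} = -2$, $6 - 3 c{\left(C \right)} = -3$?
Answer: $- \frac{1}{183668} \approx -5.4446 \cdot 10^{-6}$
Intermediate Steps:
$c{\left(C \right)} = 3$ ($c{\left(C \right)} = 2 - -1 = 2 + 1 = 3$)
$O = 0$ ($O = \sqrt{0} = 0$)
$v = -18$ ($v = 9 \left(-2\right) = -18$)
$Y{\left(G \right)} = -15 + G$
$o{\left(F,y \right)} = - 18 F$
$g{\left(l,p \right)} = 0$ ($g{\left(l,p \right)} = \left(-18\right) 0 = 0$)
$\frac{1}{-183668 + g{\left(585,Y{\left(I{\left(c{\left(0 \right)},4 \right)} \right)} \right)}} = \frac{1}{-183668 + 0} = \frac{1}{-183668} = - \frac{1}{183668}$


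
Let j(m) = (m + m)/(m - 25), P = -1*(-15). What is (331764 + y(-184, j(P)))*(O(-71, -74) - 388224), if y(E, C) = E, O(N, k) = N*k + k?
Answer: -127009729520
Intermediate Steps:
O(N, k) = k + N*k
P = 15
j(m) = 2*m/(-25 + m) (j(m) = (2*m)/(-25 + m) = 2*m/(-25 + m))
(331764 + y(-184, j(P)))*(O(-71, -74) - 388224) = (331764 - 184)*(-74*(1 - 71) - 388224) = 331580*(-74*(-70) - 388224) = 331580*(5180 - 388224) = 331580*(-383044) = -127009729520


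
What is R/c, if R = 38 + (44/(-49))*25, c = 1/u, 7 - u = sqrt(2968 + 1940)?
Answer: 762/7 - 1524*sqrt(1227)/49 ≈ -980.60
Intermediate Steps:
u = 7 - 2*sqrt(1227) (u = 7 - sqrt(2968 + 1940) = 7 - sqrt(4908) = 7 - 2*sqrt(1227) ≈ -63.057)
c = 1/(7 - 2*sqrt(1227)) ≈ -0.015859
R = 762/49 (R = 38 + (44*(-1/49))*25 = 38 - 44/49*25 = 38 - 1100/49 = 762/49 ≈ 15.551)
R/c = 762/(49*(-7/4859 - 2*sqrt(1227)/4859))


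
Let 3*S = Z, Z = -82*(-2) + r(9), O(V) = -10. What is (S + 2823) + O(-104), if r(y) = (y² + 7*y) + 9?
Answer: 8756/3 ≈ 2918.7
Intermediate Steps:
r(y) = 9 + y² + 7*y
Z = 317 (Z = -82*(-2) + (9 + 9² + 7*9) = 164 + (9 + 81 + 63) = 164 + 153 = 317)
S = 317/3 (S = (⅓)*317 = 317/3 ≈ 105.67)
(S + 2823) + O(-104) = (317/3 + 2823) - 10 = 8786/3 - 10 = 8756/3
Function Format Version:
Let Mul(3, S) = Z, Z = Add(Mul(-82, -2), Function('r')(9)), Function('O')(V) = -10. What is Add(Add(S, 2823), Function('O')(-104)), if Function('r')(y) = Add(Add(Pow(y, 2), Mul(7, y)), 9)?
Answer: Rational(8756, 3) ≈ 2918.7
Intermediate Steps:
Function('r')(y) = Add(9, Pow(y, 2), Mul(7, y))
Z = 317 (Z = Add(Mul(-82, -2), Add(9, Pow(9, 2), Mul(7, 9))) = Add(164, Add(9, 81, 63)) = Add(164, 153) = 317)
S = Rational(317, 3) (S = Mul(Rational(1, 3), 317) = Rational(317, 3) ≈ 105.67)
Add(Add(S, 2823), Function('O')(-104)) = Add(Add(Rational(317, 3), 2823), -10) = Add(Rational(8786, 3), -10) = Rational(8756, 3)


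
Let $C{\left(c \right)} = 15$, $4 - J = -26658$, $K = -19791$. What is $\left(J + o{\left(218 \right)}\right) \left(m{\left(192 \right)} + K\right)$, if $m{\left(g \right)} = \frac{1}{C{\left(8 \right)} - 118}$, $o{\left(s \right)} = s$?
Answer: $- \frac{54794181120}{103} \approx -5.3198 \cdot 10^{8}$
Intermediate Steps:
$J = 26662$ ($J = 4 - -26658 = 4 + 26658 = 26662$)
$m{\left(g \right)} = - \frac{1}{103}$ ($m{\left(g \right)} = \frac{1}{15 - 118} = \frac{1}{-103} = - \frac{1}{103}$)
$\left(J + o{\left(218 \right)}\right) \left(m{\left(192 \right)} + K\right) = \left(26662 + 218\right) \left(- \frac{1}{103} - 19791\right) = 26880 \left(- \frac{2038474}{103}\right) = - \frac{54794181120}{103}$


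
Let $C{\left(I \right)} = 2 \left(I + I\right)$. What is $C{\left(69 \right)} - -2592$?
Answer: $2868$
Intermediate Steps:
$C{\left(I \right)} = 4 I$ ($C{\left(I \right)} = 2 \cdot 2 I = 4 I$)
$C{\left(69 \right)} - -2592 = 4 \cdot 69 - -2592 = 276 + 2592 = 2868$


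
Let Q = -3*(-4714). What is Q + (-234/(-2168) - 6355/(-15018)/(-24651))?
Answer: 2837658149721745/200653125156 ≈ 14142.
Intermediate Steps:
Q = 14142
Q + (-234/(-2168) - 6355/(-15018)/(-24651)) = 14142 + (-234/(-2168) - 6355/(-15018)/(-24651)) = 14142 + (-234*(-1/2168) - 6355*(-1/15018)*(-1/24651)) = 14142 + (117/1084 + (6355/15018)*(-1/24651)) = 14142 + (117/1084 - 6355/370208718) = 14142 + 21653765593/200653125156 = 2837658149721745/200653125156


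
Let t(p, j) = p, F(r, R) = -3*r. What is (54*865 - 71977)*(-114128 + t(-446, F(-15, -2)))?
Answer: 2894941258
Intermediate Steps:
(54*865 - 71977)*(-114128 + t(-446, F(-15, -2))) = (54*865 - 71977)*(-114128 - 446) = (46710 - 71977)*(-114574) = -25267*(-114574) = 2894941258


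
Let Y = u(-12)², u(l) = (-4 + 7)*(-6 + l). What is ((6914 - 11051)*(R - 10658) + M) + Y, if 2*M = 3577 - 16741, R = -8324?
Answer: 78524868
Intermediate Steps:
u(l) = -18 + 3*l (u(l) = 3*(-6 + l) = -18 + 3*l)
M = -6582 (M = (3577 - 16741)/2 = (½)*(-13164) = -6582)
Y = 2916 (Y = (-18 + 3*(-12))² = (-18 - 36)² = (-54)² = 2916)
((6914 - 11051)*(R - 10658) + M) + Y = ((6914 - 11051)*(-8324 - 10658) - 6582) + 2916 = (-4137*(-18982) - 6582) + 2916 = (78528534 - 6582) + 2916 = 78521952 + 2916 = 78524868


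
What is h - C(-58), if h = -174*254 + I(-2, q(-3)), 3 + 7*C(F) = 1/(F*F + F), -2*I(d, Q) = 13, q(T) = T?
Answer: -511462169/11571 ≈ -44202.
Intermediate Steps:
I(d, Q) = -13/2 (I(d, Q) = -½*13 = -13/2)
C(F) = -3/7 + 1/(7*(F + F²)) (C(F) = -3/7 + 1/(7*(F*F + F)) = -3/7 + 1/(7*(F² + F)) = -3/7 + 1/(7*(F + F²)))
h = -88405/2 (h = -174*254 - 13/2 = -44196 - 13/2 = -88405/2 ≈ -44203.)
h - C(-58) = -88405/2 - (1 - 3*(-58) - 3*(-58)²)/(7*(-58)*(1 - 58)) = -88405/2 - (-1)*(1 + 174 - 3*3364)/(7*58*(-57)) = -88405/2 - (-1)*(-1)*(1 + 174 - 10092)/(7*58*57) = -88405/2 - (-1)*(-1)*(-9917)/(7*58*57) = -88405/2 - 1*(-9917/23142) = -88405/2 + 9917/23142 = -511462169/11571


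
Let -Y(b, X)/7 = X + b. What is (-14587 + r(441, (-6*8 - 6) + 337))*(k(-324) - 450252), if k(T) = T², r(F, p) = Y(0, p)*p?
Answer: 198606207960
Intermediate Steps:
Y(b, X) = -7*X - 7*b (Y(b, X) = -7*(X + b) = -7*X - 7*b)
r(F, p) = -7*p² (r(F, p) = (-7*p - 7*0)*p = (-7*p + 0)*p = (-7*p)*p = -7*p²)
(-14587 + r(441, (-6*8 - 6) + 337))*(k(-324) - 450252) = (-14587 - 7*((-6*8 - 6) + 337)²)*((-324)² - 450252) = (-14587 - 7*((-48 - 6) + 337)²)*(104976 - 450252) = (-14587 - 7*(-54 + 337)²)*(-345276) = (-14587 - 7*283²)*(-345276) = (-14587 - 7*80089)*(-345276) = (-14587 - 560623)*(-345276) = -575210*(-345276) = 198606207960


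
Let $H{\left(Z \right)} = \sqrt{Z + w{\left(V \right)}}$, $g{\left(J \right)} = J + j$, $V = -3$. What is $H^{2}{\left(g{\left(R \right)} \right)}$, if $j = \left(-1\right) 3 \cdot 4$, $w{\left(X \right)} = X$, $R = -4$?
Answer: $-19$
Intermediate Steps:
$j = -12$ ($j = \left(-3\right) 4 = -12$)
$g{\left(J \right)} = -12 + J$ ($g{\left(J \right)} = J - 12 = -12 + J$)
$H{\left(Z \right)} = \sqrt{-3 + Z}$ ($H{\left(Z \right)} = \sqrt{Z - 3} = \sqrt{-3 + Z}$)
$H^{2}{\left(g{\left(R \right)} \right)} = \left(\sqrt{-3 - 16}\right)^{2} = \left(\sqrt{-19}\right)^{2} = \left(i \sqrt{19}\right)^{2} = -19$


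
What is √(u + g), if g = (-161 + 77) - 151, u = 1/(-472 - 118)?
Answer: I*√81804090/590 ≈ 15.33*I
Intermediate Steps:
u = -1/590 (u = 1/(-590) = -1/590 ≈ -0.0016949)
g = -235 (g = -84 - 151 = -235)
√(u + g) = √(-1/590 - 235) = √(-138651/590) = I*√81804090/590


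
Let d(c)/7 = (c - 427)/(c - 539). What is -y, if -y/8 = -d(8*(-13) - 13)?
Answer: -1904/41 ≈ -46.439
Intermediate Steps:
d(c) = 7*(-427 + c)/(-539 + c) (d(c) = 7*((c - 427)/(c - 539)) = 7*((-427 + c)/(-539 + c)) = 7*(-427 + c)/(-539 + c))
y = 1904/41 (y = -(-8)*7*(-427 + (8*(-13) - 13))/(-539 + (8*(-13) - 13)) = -(-8)*7*(-427 + (-104 - 13))/(-539 + (-104 - 13)) = -(-8)*7*(-427 - 117)/(-539 - 117) = -(-8)*7*(-544)/(-656) = -(-8)*7*(-1/656)*(-544) = -(-8)*238/41 = -8*(-238/41) = 1904/41 ≈ 46.439)
-y = -1*1904/41 = -1904/41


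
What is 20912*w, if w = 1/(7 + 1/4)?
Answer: 83648/29 ≈ 2884.4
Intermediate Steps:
w = 4/29 (w = 1/(7 + ¼) = 1/(29/4) = 4/29 ≈ 0.13793)
20912*w = 20912*(4/29) = 83648/29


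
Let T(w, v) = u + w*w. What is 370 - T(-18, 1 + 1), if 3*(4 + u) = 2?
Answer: 148/3 ≈ 49.333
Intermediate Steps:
u = -10/3 (u = -4 + (⅓)*2 = -4 + ⅔ = -10/3 ≈ -3.3333)
T(w, v) = -10/3 + w² (T(w, v) = -10/3 + w*w = -10/3 + w²)
370 - T(-18, 1 + 1) = 370 - (-10/3 + (-18)²) = 370 - (-10/3 + 324) = 370 - 1*962/3 = 370 - 962/3 = 148/3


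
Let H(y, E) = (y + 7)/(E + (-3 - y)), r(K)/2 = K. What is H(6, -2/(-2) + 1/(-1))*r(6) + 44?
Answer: 80/3 ≈ 26.667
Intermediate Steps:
r(K) = 2*K
H(y, E) = (7 + y)/(-3 + E - y)
H(6, -2/(-2) + 1/(-1))*r(6) + 44 = ((-7 - 1*6)/(3 + 6 - (-2/(-2) + 1/(-1))))*(2*6) + 44 = ((-7 - 6)/(3 + 6 - (-2*(-½) + 1*(-1))))*12 + 44 = (-13/(3 + 6 - (1 - 1)))*12 + 44 = (-13/(3 + 6 - 1*0))*12 + 44 = (-13/(3 + 6 + 0))*12 + 44 = (-13/9)*12 + 44 = ((⅑)*(-13))*12 + 44 = -13/9*12 + 44 = -52/3 + 44 = 80/3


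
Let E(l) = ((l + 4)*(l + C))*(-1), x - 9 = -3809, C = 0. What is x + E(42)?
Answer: -5732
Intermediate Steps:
x = -3800 (x = 9 - 3809 = -3800)
E(l) = -l*(4 + l) (E(l) = ((l + 4)*(l + 0))*(-1) = ((4 + l)*l)*(-1) = (l*(4 + l))*(-1) = -l*(4 + l))
x + E(42) = -3800 + 42*(-4 - 1*42) = -3800 + 42*(-4 - 42) = -3800 + 42*(-46) = -3800 - 1932 = -5732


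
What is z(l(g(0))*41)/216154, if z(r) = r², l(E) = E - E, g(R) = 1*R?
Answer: 0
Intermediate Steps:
g(R) = R
l(E) = 0
z(l(g(0))*41)/216154 = (0*41)²/216154 = 0²*(1/216154) = 0*(1/216154) = 0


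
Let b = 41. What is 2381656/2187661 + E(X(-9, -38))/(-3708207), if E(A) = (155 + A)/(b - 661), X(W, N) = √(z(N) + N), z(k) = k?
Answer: 35326695990829/32449199335308 + I*√19/1149544170 ≈ 1.0887 + 3.7918e-9*I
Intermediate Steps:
X(W, N) = √2*√N (X(W, N) = √(N + N) = √(2*N) = √2*√N)
E(A) = -¼ - A/620 (E(A) = (155 + A)/(41 - 661) = (155 + A)/(-620) = (155 + A)*(-1/620) = -¼ - A/620)
2381656/2187661 + E(X(-9, -38))/(-3708207) = 2381656/2187661 + (-¼ - √2*√(-38)/620)/(-3708207) = 2381656*(1/2187661) + (-¼ - √2*I*√38/620)*(-1/3708207) = 2381656/2187661 + (-¼ - I*√19/310)*(-1/3708207) = 2381656/2187661 + (1/14832828 + I*√19/1149544170) = 35326695990829/32449199335308 + I*√19/1149544170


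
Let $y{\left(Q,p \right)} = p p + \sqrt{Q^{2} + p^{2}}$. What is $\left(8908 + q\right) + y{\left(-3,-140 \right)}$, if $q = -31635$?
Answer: $-3127 + \sqrt{19609} \approx -2987.0$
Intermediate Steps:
$y{\left(Q,p \right)} = p^{2} + \sqrt{Q^{2} + p^{2}}$
$\left(8908 + q\right) + y{\left(-3,-140 \right)} = \left(8908 - 31635\right) + \left(\left(-140\right)^{2} + \sqrt{\left(-3\right)^{2} + \left(-140\right)^{2}}\right) = -22727 + \left(19600 + \sqrt{9 + 19600}\right) = -22727 + \left(19600 + \sqrt{19609}\right) = -3127 + \sqrt{19609}$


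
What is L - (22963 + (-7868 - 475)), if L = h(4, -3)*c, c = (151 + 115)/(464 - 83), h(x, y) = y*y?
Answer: -1855942/127 ≈ -14614.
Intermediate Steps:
h(x, y) = y**2
c = 266/381 ≈ 0.69816
L = 798/127 (L = (-3)**2*(266/381) = 9*(266/381) = 798/127 ≈ 6.2835)
L - (22963 + (-7868 - 475)) = 798/127 - (22963 + (-7868 - 475)) = 798/127 - (22963 - 8343) = 798/127 - 1*14620 = 798/127 - 14620 = -1855942/127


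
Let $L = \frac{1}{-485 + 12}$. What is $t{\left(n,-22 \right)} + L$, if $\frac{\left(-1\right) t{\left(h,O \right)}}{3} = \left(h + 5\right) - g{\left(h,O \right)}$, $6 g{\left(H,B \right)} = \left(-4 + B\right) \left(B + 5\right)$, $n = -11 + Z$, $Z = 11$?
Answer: $\frac{97437}{473} \approx 206.0$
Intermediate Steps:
$n = 0$ ($n = -11 + 11 = 0$)
$g{\left(H,B \right)} = \frac{\left(-4 + B\right) \left(5 + B\right)}{6}$ ($g{\left(H,B \right)} = \frac{\left(-4 + B\right) \left(B + 5\right)}{6} = \frac{\left(-4 + B\right) \left(5 + B\right)}{6}$)
$t{\left(h,O \right)} = -25 + \frac{O}{2} + \frac{O^{2}}{2} - 3 h$ ($t{\left(h,O \right)} = - 3 \left(\left(h + 5\right) - \left(- \frac{10}{3} + \frac{O}{6} + \frac{O^{2}}{6}\right)\right) = - 3 \left(\left(5 + h\right) - \left(- \frac{10}{3} + \frac{O}{6} + \frac{O^{2}}{6}\right)\right) = - 3 \left(\frac{25}{3} + h - \frac{O}{6} - \frac{O^{2}}{6}\right) = -25 + \frac{O}{2} + \frac{O^{2}}{2} - 3 h$)
$L = - \frac{1}{473}$ ($L = \frac{1}{-473} = - \frac{1}{473} \approx -0.0021142$)
$t{\left(n,-22 \right)} + L = \left(-25 + \frac{1}{2} \left(-22\right) + \frac{\left(-22\right)^{2}}{2} - 0\right) - \frac{1}{473} = \left(-25 - 11 + \frac{1}{2} \cdot 484 + 0\right) - \frac{1}{473} = \left(-25 - 11 + 242 + 0\right) - \frac{1}{473} = 206 - \frac{1}{473} = \frac{97437}{473}$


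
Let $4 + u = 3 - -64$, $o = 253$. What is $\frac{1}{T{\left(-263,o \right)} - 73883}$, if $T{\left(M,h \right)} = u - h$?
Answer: $- \frac{1}{74073} \approx -1.35 \cdot 10^{-5}$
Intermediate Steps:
$u = 63$ ($u = -4 + \left(3 - -64\right) = -4 + \left(3 + 64\right) = -4 + 67 = 63$)
$T{\left(M,h \right)} = 63 - h$
$\frac{1}{T{\left(-263,o \right)} - 73883} = \frac{1}{\left(63 - 253\right) - 73883} = \frac{1}{-190 - 73883} = \frac{1}{-74073} = - \frac{1}{74073}$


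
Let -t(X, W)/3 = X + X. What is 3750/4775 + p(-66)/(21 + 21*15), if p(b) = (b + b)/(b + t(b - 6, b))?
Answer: 1535099/1957368 ≈ 0.78427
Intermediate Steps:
t(X, W) = -6*X (t(X, W) = -3*(X + X) = -6*X)
p(b) = 2*b/(36 - 5*b) (p(b) = (b + b)/(b - 6*(b - 6)) = (2*b)/(b - 6*(-6 + b)) = (2*b)/(b + (36 - 6*b)) = (2*b)/(36 - 5*b) = 2*b/(36 - 5*b))
3750/4775 + p(-66)/(21 + 21*15) = 3750/4775 + (2*(-66)/(36 - 5*(-66)))/(21 + 21*15) = 3750*(1/4775) + (2*(-66)/(36 + 330))/(21 + 315) = 150/191 + (2*(-66)/366)/336 = 150/191 + (2*(-66)*(1/366))*(1/336) = 150/191 - 22/61*1/336 = 150/191 - 11/10248 = 1535099/1957368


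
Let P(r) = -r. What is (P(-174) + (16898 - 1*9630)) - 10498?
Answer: -3056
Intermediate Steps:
(P(-174) + (16898 - 1*9630)) - 10498 = (-1*(-174) + (16898 - 1*9630)) - 10498 = (174 + (16898 - 9630)) - 10498 = (174 + 7268) - 10498 = 7442 - 10498 = -3056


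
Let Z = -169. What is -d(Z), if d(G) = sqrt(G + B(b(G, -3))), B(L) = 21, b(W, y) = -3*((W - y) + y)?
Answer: -2*I*sqrt(37) ≈ -12.166*I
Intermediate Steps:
b(W, y) = -3*W
d(G) = sqrt(21 + G) (d(G) = sqrt(G + 21) = sqrt(21 + G))
-d(Z) = -sqrt(21 - 169) = -sqrt(-148) = -2*I*sqrt(37)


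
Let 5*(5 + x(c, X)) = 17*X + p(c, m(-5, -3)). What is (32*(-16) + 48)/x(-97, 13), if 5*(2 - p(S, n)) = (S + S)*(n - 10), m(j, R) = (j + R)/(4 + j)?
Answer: -5800/301 ≈ -19.269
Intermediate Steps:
m(j, R) = (R + j)/(4 + j)
p(S, n) = 2 - 2*S*(-10 + n)/5 (p(S, n) = 2 - (S + S)*(n - 10)/5 = 2 - 2*S*(-10 + n)/5)
x(c, X) = -23/5 + 4*c/25 + 17*X/5 (x(c, X) = -5 + (17*X + (2 + 4*c - 2*c*(-3 - 5)/(4 - 5)/5))/5 = -5 + (17*X + (2 + 4*c - 2*c*-8/(-1)/5))/5 = -5 + (17*X + (2 + 4*c - 2*c*(-1*(-8))/5))/5 = -5 + (17*X + (2 + 4*c - ⅖*c*8))/5 = -5 + (17*X + (2 + 4*c - 16*c/5))/5 = -5 + (17*X + (2 + 4*c/5))/5 = -5 + (2 + 17*X + 4*c/5)/5 = -5 + (⅖ + 4*c/25 + 17*X/5) = -23/5 + 4*c/25 + 17*X/5)
(32*(-16) + 48)/x(-97, 13) = (32*(-16) + 48)/(-23/5 + (4/25)*(-97) + (17/5)*13) = (-512 + 48)/(-23/5 - 388/25 + 221/5) = -464/602/25 = -464*25/602 = -5800/301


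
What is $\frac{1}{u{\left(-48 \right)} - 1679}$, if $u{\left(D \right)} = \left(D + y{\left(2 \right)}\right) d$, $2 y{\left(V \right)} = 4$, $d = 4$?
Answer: $- \frac{1}{1863} \approx -0.00053677$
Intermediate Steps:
$y{\left(V \right)} = 2$ ($y{\left(V \right)} = \frac{1}{2} \cdot 4 = 2$)
$u{\left(D \right)} = 8 + 4 D$ ($u{\left(D \right)} = \left(D + 2\right) 4 = \left(2 + D\right) 4 = 8 + 4 D$)
$\frac{1}{u{\left(-48 \right)} - 1679} = \frac{1}{\left(8 + 4 \left(-48\right)\right) - 1679} = \frac{1}{\left(8 - 192\right) - 1679} = \frac{1}{-184 - 1679} = \frac{1}{-1863} = - \frac{1}{1863}$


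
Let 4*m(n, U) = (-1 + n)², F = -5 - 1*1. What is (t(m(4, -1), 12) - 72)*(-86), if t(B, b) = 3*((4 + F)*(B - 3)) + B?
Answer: 11223/2 ≈ 5611.5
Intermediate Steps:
F = -6 (F = -5 - 1 = -6)
m(n, U) = (-1 + n)²/4
t(B, b) = 18 - 5*B (t(B, b) = 3*((4 - 6)*(B - 3)) + B = 3*(-2*(-3 + B)) + B = 3*(6 - 2*B) + B = (18 - 6*B) + B = 18 - 5*B)
(t(m(4, -1), 12) - 72)*(-86) = ((18 - 5*(-1 + 4)²/4) - 72)*(-86) = ((18 - 5*3²/4) - 72)*(-86) = ((18 - 5*9/4) - 72)*(-86) = ((18 - 45/4) - 72)*(-86) = (27/4 - 72)*(-86) = -261/4*(-86) = 11223/2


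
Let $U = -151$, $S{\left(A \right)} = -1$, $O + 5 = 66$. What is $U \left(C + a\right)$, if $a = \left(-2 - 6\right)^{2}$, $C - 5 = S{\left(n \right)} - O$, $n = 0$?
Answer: $-1057$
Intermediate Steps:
$O = 61$ ($O = -5 + 66 = 61$)
$C = -57$ ($C = 5 - 62 = -57$)
$a = 64$ ($a = \left(-8\right)^{2} = 64$)
$U \left(C + a\right) = - 151 \left(-57 + 64\right) = \left(-151\right) 7 = -1057$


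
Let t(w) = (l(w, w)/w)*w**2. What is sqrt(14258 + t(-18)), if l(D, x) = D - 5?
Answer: 4*sqrt(917) ≈ 121.13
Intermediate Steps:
l(D, x) = -5 + D
t(w) = w*(-5 + w) (t(w) = ((-5 + w)/w)*w**2 = w*(-5 + w))
sqrt(14258 + t(-18)) = sqrt(14258 - 18*(-5 - 18)) = sqrt(14258 - 18*(-23)) = sqrt(14258 + 414) = sqrt(14672) = 4*sqrt(917)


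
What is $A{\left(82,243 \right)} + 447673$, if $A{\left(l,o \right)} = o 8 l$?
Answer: $607081$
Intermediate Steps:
$A{\left(l,o \right)} = 8 l o$ ($A{\left(l,o \right)} = 8 o l = 8 l o$)
$A{\left(82,243 \right)} + 447673 = 8 \cdot 82 \cdot 243 + 447673 = 159408 + 447673 = 607081$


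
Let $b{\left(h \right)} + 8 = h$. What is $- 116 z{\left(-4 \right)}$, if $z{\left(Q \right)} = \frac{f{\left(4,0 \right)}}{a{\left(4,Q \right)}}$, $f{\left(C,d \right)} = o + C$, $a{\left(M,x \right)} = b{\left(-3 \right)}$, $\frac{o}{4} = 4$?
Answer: $\frac{2320}{11} \approx 210.91$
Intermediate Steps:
$o = 16$ ($o = 4 \cdot 4 = 16$)
$b{\left(h \right)} = -8 + h$
$a{\left(M,x \right)} = -11$ ($a{\left(M,x \right)} = -8 - 3 = -11$)
$f{\left(C,d \right)} = 16 + C$
$z{\left(Q \right)} = - \frac{20}{11}$ ($z{\left(Q \right)} = \frac{16 + 4}{-11} = 20 \left(- \frac{1}{11}\right) = - \frac{20}{11}$)
$- 116 z{\left(-4 \right)} = \left(-116\right) \left(- \frac{20}{11}\right) = \frac{2320}{11}$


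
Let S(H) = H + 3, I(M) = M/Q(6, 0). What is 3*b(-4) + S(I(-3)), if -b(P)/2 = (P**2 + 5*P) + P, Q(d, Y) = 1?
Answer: 48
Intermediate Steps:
b(P) = -12*P - 2*P**2 (b(P) = -2*((P**2 + 5*P) + P) = -2*(P**2 + 6*P) = -12*P - 2*P**2)
I(M) = M (I(M) = M/1 = M*1 = M)
S(H) = 3 + H
3*b(-4) + S(I(-3)) = 3*(-2*(-4)*(6 - 4)) + (3 - 3) = 3*(-2*(-4)*2) + 0 = 3*16 + 0 = 48 + 0 = 48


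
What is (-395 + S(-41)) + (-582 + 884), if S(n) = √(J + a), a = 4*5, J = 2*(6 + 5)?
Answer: -93 + √42 ≈ -86.519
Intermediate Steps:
J = 22 (J = 2*11 = 22)
a = 20
S(n) = √42 (S(n) = √(22 + 20) = √42)
(-395 + S(-41)) + (-582 + 884) = (-395 + √42) + (-582 + 884) = (-395 + √42) + 302 = -93 + √42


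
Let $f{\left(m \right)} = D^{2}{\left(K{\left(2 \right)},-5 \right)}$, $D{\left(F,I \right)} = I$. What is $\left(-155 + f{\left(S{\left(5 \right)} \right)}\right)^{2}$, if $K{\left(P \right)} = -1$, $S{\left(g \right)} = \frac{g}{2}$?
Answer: $16900$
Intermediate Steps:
$S{\left(g \right)} = \frac{g}{2}$ ($S{\left(g \right)} = g \frac{1}{2} = \frac{g}{2}$)
$f{\left(m \right)} = 25$ ($f{\left(m \right)} = \left(-5\right)^{2} = 25$)
$\left(-155 + f{\left(S{\left(5 \right)} \right)}\right)^{2} = \left(-155 + 25\right)^{2} = \left(-130\right)^{2} = 16900$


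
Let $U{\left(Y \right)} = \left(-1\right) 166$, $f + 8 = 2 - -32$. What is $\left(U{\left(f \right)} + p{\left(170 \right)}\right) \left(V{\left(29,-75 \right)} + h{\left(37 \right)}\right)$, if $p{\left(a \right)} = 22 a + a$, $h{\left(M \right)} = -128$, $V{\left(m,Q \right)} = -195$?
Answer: $-1209312$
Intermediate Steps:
$p{\left(a \right)} = 23 a$
$f = 26$ ($f = -8 + \left(2 - -32\right) = -8 + \left(2 + 32\right) = -8 + 34 = 26$)
$U{\left(Y \right)} = -166$
$\left(U{\left(f \right)} + p{\left(170 \right)}\right) \left(V{\left(29,-75 \right)} + h{\left(37 \right)}\right) = \left(-166 + 23 \cdot 170\right) \left(-195 - 128\right) = \left(-166 + 3910\right) \left(-323\right) = 3744 \left(-323\right) = -1209312$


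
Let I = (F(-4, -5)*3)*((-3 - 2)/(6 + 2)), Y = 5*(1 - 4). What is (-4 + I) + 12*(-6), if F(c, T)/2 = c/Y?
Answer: -77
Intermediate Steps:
Y = -15 (Y = 5*(-3) = -15)
F(c, T) = -2*c/15 (F(c, T) = 2*(c/(-15)) = 2*(c*(-1/15)) = 2*(-c/15) = -2*c/15)
I = -1 (I = (-2/15*(-4)*3)*((-3 - 2)/(6 + 2)) = ((8/15)*3)*(-5/8) = 8*(-5*⅛)/5 = (8/5)*(-5/8) = -1)
(-4 + I) + 12*(-6) = (-4 - 1) + 12*(-6) = -5 - 72 = -77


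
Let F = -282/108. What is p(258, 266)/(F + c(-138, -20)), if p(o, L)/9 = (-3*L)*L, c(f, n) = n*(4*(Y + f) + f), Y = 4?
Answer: -34387416/242593 ≈ -141.75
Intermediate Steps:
c(f, n) = n*(16 + 5*f) (c(f, n) = n*(4*(4 + f) + f) = n*((16 + 4*f) + f) = n*(16 + 5*f))
p(o, L) = -27*L**2 (p(o, L) = 9*((-3*L)*L) = 9*(-3*L**2) = -27*L**2)
F = -47/18 (F = -282*1/108 = -47/18 ≈ -2.6111)
p(258, 266)/(F + c(-138, -20)) = (-27*266**2)/(-47/18 - 20*(16 + 5*(-138))) = (-27*70756)/(-47/18 - 20*(16 - 690)) = -1910412/(-47/18 - 20*(-674)) = -1910412/(-47/18 + 13480) = -1910412/242593/18 = -1910412*18/242593 = -34387416/242593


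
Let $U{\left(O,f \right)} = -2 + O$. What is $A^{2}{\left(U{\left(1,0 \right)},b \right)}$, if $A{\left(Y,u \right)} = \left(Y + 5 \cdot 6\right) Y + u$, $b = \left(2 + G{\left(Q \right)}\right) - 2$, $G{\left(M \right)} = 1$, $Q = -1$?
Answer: $784$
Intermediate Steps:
$b = 1$ ($b = \left(2 + 1\right) - 2 = 3 - 2 = 1$)
$A{\left(Y,u \right)} = u + Y \left(30 + Y\right)$ ($A{\left(Y,u \right)} = \left(Y + 30\right) Y + u = \left(30 + Y\right) Y + u = Y \left(30 + Y\right) + u = u + Y \left(30 + Y\right)$)
$A^{2}{\left(U{\left(1,0 \right)},b \right)} = \left(1 + \left(-2 + 1\right)^{2} + 30 \left(-2 + 1\right)\right)^{2} = \left(1 + \left(-1\right)^{2} + 30 \left(-1\right)\right)^{2} = \left(1 + 1 - 30\right)^{2} = \left(-28\right)^{2} = 784$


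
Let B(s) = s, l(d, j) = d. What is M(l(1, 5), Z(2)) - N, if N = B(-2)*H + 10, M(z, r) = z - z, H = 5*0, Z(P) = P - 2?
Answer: -10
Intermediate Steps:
Z(P) = -2 + P
H = 0
M(z, r) = 0
N = 10 (N = -2*0 + 10 = 0 + 10 = 10)
M(l(1, 5), Z(2)) - N = 0 - 1*10 = 0 - 10 = -10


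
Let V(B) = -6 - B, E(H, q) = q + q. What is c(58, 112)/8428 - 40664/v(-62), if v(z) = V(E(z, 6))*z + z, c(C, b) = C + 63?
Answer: -10076137/261268 ≈ -38.566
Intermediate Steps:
c(C, b) = 63 + C
E(H, q) = 2*q
v(z) = -17*z (v(z) = (-6 - 2*6)*z + z = (-6 - 1*12)*z + z = (-6 - 12)*z + z = -18*z + z = -17*z)
c(58, 112)/8428 - 40664/v(-62) = (63 + 58)/8428 - 40664/((-17*(-62))) = 121*(1/8428) - 40664/1054 = 121/8428 - 40664*1/1054 = 121/8428 - 1196/31 = -10076137/261268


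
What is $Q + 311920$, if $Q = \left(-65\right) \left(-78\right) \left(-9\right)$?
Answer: $266290$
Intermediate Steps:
$Q = -45630$ ($Q = 5070 \left(-9\right) = -45630$)
$Q + 311920 = -45630 + 311920 = 266290$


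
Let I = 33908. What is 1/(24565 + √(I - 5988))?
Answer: 4913/120682261 - 4*√1745/603411305 ≈ 4.0433e-5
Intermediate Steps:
1/(24565 + √(I - 5988)) = 1/(24565 + √(33908 - 5988)) = 1/(24565 + √27920) = 1/(24565 + 4*√1745)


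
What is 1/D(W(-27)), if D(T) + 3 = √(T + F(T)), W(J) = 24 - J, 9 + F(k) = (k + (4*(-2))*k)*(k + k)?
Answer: -1/12127 - 2*I*√9093/36381 ≈ -8.2461e-5 - 0.0052421*I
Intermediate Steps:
F(k) = -9 - 14*k² (F(k) = -9 + (k + (4*(-2))*k)*(k + k) = -9 + (k - 8*k)*(2*k) = -9 + (-7*k)*(2*k) = -9 - 14*k²)
D(T) = -3 + √(-9 + T - 14*T²) (D(T) = -3 + √(T + (-9 - 14*T²)) = -3 + √(-9 + T - 14*T²))
1/D(W(-27)) = 1/(-3 + √(-9 + (24 - 1*(-27)) - 14*(24 - 1*(-27))²)) = 1/(-3 + √(-9 + (24 + 27) - 14*(24 + 27)²)) = 1/(-3 + √(-9 + 51 - 14*51²)) = 1/(-3 + √(-9 + 51 - 14*2601)) = 1/(-3 + √(-9 + 51 - 36414)) = 1/(-3 + √(-36372)) = 1/(-3 + 2*I*√9093)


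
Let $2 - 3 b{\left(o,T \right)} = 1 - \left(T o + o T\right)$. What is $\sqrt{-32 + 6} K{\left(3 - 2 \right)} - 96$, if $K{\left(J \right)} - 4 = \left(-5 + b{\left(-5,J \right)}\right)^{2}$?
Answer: $-96 + 68 i \sqrt{26} \approx -96.0 + 346.73 i$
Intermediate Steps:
$b{\left(o,T \right)} = \frac{1}{3} + \frac{2 T o}{3}$ ($b{\left(o,T \right)} = \frac{2}{3} - \frac{1 - \left(T o + o T\right)}{3} = \frac{2}{3} - \frac{1 - \left(T o + T o\right)}{3} = \frac{2}{3} - \frac{1 - 2 T o}{3} = \frac{2}{3} + \left(- \frac{1}{3} + \frac{2 T o}{3}\right) = \frac{1}{3} + \frac{2 T o}{3}$)
$K{\left(J \right)} = 4 + \left(- \frac{14}{3} - \frac{10 J}{3}\right)^{2}$ ($K{\left(J \right)} = 4 + \left(-5 + \left(\frac{1}{3} + \frac{2}{3} J \left(-5\right)\right)\right)^{2} = 4 + \left(-5 - \left(- \frac{1}{3} + \frac{10 J}{3}\right)\right)^{2} = 4 + \left(- \frac{14}{3} - \frac{10 J}{3}\right)^{2}$)
$\sqrt{-32 + 6} K{\left(3 - 2 \right)} - 96 = \sqrt{-32 + 6} \left(\frac{232}{9} + \frac{100 \left(3 - 2\right)^{2}}{9} + \frac{280 \left(3 - 2\right)}{9}\right) - 96 = \sqrt{-26} \left(\frac{232}{9} + \frac{100 \cdot 1^{2}}{9} + \frac{280}{9} \cdot 1\right) - 96 = i \sqrt{26} \left(\frac{232}{9} + \frac{100}{9} \cdot 1 + \frac{280}{9}\right) - 96 = i \sqrt{26} \left(\frac{232}{9} + \frac{100}{9} + \frac{280}{9}\right) - 96 = i \sqrt{26} \cdot 68 - 96 = 68 i \sqrt{26} - 96 = -96 + 68 i \sqrt{26}$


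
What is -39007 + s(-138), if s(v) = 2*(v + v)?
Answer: -39559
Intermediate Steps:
s(v) = 4*v (s(v) = 2*(2*v) = 4*v)
-39007 + s(-138) = -39007 + 4*(-138) = -39007 - 552 = -39559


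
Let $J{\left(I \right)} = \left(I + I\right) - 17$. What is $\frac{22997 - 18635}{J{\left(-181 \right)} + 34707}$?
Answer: $\frac{2181}{17164} \approx 0.12707$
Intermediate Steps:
$J{\left(I \right)} = -17 + 2 I$ ($J{\left(I \right)} = 2 I - 17 = -17 + 2 I$)
$\frac{22997 - 18635}{J{\left(-181 \right)} + 34707} = \frac{22997 - 18635}{\left(-17 + 2 \left(-181\right)\right) + 34707} = \frac{4362}{\left(-17 - 362\right) + 34707} = \frac{4362}{-379 + 34707} = \frac{4362}{34328} = 4362 \cdot \frac{1}{34328} = \frac{2181}{17164}$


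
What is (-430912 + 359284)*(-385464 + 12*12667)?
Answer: 16722272880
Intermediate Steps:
(-430912 + 359284)*(-385464 + 12*12667) = -71628*(-385464 + 152004) = -71628*(-233460) = 16722272880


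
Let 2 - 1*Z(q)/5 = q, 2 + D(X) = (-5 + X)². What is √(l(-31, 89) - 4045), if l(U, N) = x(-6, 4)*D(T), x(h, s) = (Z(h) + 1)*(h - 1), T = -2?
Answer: I*√17534 ≈ 132.42*I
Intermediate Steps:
D(X) = -2 + (-5 + X)²
Z(q) = 10 - 5*q
x(h, s) = (-1 + h)*(11 - 5*h) (x(h, s) = ((10 - 5*h) + 1)*(h - 1) = (11 - 5*h)*(-1 + h) = (-1 + h)*(11 - 5*h))
l(U, N) = -13489 (l(U, N) = (-11 - 5*(-6)² + 16*(-6))*(-2 + (-5 - 2)²) = (-11 - 5*36 - 96)*(-2 + (-7)²) = (-11 - 180 - 96)*(-2 + 49) = -287*47 = -13489)
√(l(-31, 89) - 4045) = √(-13489 - 4045) = √(-17534) = I*√17534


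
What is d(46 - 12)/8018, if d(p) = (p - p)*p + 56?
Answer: 28/4009 ≈ 0.0069843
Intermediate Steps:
d(p) = 56 (d(p) = 0*p + 56 = 0 + 56 = 56)
d(46 - 12)/8018 = 56/8018 = 56*(1/8018) = 28/4009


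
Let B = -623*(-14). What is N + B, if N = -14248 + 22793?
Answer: 17267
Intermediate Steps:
B = 8722
N = 8545
N + B = 8545 + 8722 = 17267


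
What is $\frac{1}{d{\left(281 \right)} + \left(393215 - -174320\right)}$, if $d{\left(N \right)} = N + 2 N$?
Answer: $\frac{1}{568378} \approx 1.7594 \cdot 10^{-6}$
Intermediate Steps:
$d{\left(N \right)} = 3 N$
$\frac{1}{d{\left(281 \right)} + \left(393215 - -174320\right)} = \frac{1}{3 \cdot 281 + \left(393215 - -174320\right)} = \frac{1}{843 + \left(393215 + 174320\right)} = \frac{1}{843 + 567535} = \frac{1}{568378}$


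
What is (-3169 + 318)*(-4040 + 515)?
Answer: 10049775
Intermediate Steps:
(-3169 + 318)*(-4040 + 515) = -2851*(-3525) = 10049775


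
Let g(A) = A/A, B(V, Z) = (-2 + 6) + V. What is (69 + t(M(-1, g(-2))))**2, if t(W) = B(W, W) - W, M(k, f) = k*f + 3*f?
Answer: 5329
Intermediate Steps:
B(V, Z) = 4 + V
g(A) = 1
M(k, f) = 3*f + f*k (M(k, f) = f*k + 3*f = 3*f + f*k)
t(W) = 4 (t(W) = (4 + W) - W = 4)
(69 + t(M(-1, g(-2))))**2 = (69 + 4)**2 = 73**2 = 5329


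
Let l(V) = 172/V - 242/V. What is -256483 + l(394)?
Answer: -50527186/197 ≈ -2.5648e+5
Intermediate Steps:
l(V) = -70/V
-256483 + l(394) = -256483 - 70/394 = -256483 - 70*1/394 = -256483 - 35/197 = -50527186/197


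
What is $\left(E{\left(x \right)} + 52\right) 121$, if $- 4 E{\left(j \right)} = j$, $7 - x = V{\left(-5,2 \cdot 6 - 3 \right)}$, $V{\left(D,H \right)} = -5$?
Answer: $5929$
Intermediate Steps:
$x = 12$ ($x = 7 - -5 = 7 + 5 = 12$)
$E{\left(j \right)} = - \frac{j}{4}$
$\left(E{\left(x \right)} + 52\right) 121 = \left(\left(- \frac{1}{4}\right) 12 + 52\right) 121 = \left(-3 + 52\right) 121 = 49 \cdot 121 = 5929$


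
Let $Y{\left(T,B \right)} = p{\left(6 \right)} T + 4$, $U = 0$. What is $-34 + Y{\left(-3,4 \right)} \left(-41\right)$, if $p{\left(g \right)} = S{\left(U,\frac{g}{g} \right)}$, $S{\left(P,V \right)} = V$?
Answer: $-75$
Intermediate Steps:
$p{\left(g \right)} = 1$ ($p{\left(g \right)} = \frac{g}{g} = 1$)
$Y{\left(T,B \right)} = 4 + T$ ($Y{\left(T,B \right)} = 1 T + 4 = T + 4 = 4 + T$)
$-34 + Y{\left(-3,4 \right)} \left(-41\right) = -34 + \left(4 - 3\right) \left(-41\right) = -34 + 1 \left(-41\right) = -34 - 41 = -75$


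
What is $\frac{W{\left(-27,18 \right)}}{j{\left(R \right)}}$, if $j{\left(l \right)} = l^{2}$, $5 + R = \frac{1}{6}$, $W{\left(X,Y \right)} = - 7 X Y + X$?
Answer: $\frac{121500}{841} \approx 144.47$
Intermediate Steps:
$W{\left(X,Y \right)} = X - 7 X Y$ ($W{\left(X,Y \right)} = - 7 X Y + X = X - 7 X Y$)
$R = - \frac{29}{6}$ ($R = -5 + \frac{1}{6} = - \frac{29}{6} \approx -4.8333$)
$\frac{W{\left(-27,18 \right)}}{j{\left(R \right)}} = \frac{\left(-27\right) \left(1 - 126\right)}{\left(- \frac{29}{6}\right)^{2}} = \frac{\left(-27\right) \left(1 - 126\right)}{\frac{841}{36}} = \left(-27\right) \left(-125\right) \frac{36}{841} = 3375 \cdot \frac{36}{841} = \frac{121500}{841}$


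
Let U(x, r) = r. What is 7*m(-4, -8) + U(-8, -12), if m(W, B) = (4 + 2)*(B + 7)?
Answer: -54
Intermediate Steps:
m(W, B) = 42 + 6*B (m(W, B) = 6*(7 + B) = 42 + 6*B)
7*m(-4, -8) + U(-8, -12) = 7*(42 + 6*(-8)) - 12 = 7*(42 - 48) - 12 = 7*(-6) - 12 = -42 - 12 = -54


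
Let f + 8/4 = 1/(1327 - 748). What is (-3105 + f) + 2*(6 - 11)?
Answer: -1804742/579 ≈ -3117.0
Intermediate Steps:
f = -1157/579 (f = -2 + 1/(1327 - 748) = -2 + 1/579 = -1157/579 ≈ -1.9983)
(-3105 + f) + 2*(6 - 11) = (-3105 - 1157/579) + 2*(6 - 11) = -1798952/579 + 2*(-5) = -1798952/579 - 10 = -1804742/579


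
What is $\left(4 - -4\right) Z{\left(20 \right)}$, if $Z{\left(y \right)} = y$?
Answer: $160$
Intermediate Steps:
$\left(4 - -4\right) Z{\left(20 \right)} = \left(4 - -4\right) 20 = \left(4 + 4\right) 20 = 8 \cdot 20 = 160$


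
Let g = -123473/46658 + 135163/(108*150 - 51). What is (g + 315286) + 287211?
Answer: 113977850197/189174 ≈ 6.0250e+5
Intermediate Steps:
g = 1082719/189174 (g = -123473*1/46658 + 135163/(16200 - 51) = -217/82 + 135163/16149 = -217/82 + 135163*(1/16149) = -217/82 + 19309/2307 = 1082719/189174 ≈ 5.7234)
(g + 315286) + 287211 = (1082719/189174 + 315286) + 287211 = 59644996483/189174 + 287211 = 113977850197/189174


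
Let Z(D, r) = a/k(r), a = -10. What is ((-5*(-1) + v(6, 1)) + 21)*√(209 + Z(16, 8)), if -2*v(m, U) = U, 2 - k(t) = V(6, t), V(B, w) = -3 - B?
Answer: 51*√25179/22 ≈ 367.85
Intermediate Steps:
k(t) = 11 (k(t) = 2 - (-3 - 1*6) = 2 - (-3 - 6) = 2 - 1*(-9) = 2 + 9 = 11)
Z(D, r) = -10/11
v(m, U) = -U/2
((-5*(-1) + v(6, 1)) + 21)*√(209 + Z(16, 8)) = ((-5*(-1) - ½*1) + 21)*√(209 - 10/11) = ((5 - ½) + 21)*√(2289/11) = (9/2 + 21)*(√25179/11) = 51*(√25179/11)/2 = 51*√25179/22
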